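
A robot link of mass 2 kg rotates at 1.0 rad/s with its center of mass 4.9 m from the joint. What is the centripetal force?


F = m * omega^2 * r
= 2 * 1.0^2 * 4.9
= 2 * 1.0 * 4.9
= 9.8 N


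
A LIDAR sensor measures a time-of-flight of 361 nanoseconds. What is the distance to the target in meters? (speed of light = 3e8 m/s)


tof = 361 ns = 3.61e-07 s
dist = c * tof / 2
= 3e8 * 3.61e-07 / 2
= 54.15 m


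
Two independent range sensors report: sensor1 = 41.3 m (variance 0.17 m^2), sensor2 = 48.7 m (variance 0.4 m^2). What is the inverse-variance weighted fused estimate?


w1 = (1/var1) / (1/var1 + 1/var2)
   = 5.8824 / (5.8824 + 2.5) = 0.7018
w2 = 1 - w1 = 0.2982
fused = w1*s1 + w2*s2 = 28.9825 + 14.5246
= 43.507 m


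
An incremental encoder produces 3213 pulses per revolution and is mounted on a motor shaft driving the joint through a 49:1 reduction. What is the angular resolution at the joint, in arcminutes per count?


counts per rev = 3213
effective counts at joint = 3213 * 49 = 157437
resolution = 360*60 / 157437
= 0.1372 arcmin/count


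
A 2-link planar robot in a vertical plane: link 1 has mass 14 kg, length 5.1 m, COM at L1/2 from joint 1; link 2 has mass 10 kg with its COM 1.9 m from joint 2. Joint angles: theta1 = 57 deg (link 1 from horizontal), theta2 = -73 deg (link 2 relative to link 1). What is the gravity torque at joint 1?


Horizontal distance from joint 1 to link-1 COM:
  x_c1 = (L1/2)*cos(t1) = 2.55 * 0.5446 = 1.3888 m
Horizontal distance from joint 1 to link-2 COM:
  x_c2 = L1*cos(t1) + Lc2*cos(t1+t2)
       = 5.1*0.5446 + 1.9*0.9613 = 4.6041 m
tau1 = m1*g*x_c1 + m2*g*x_c2
     = 14*9.81*1.3888 + 10*9.81*4.6041
     = 190.7418 + 451.6579
     = 642.3998 Nm


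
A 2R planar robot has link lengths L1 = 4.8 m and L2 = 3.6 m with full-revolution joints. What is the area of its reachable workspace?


r_max = L1 + L2 = 8.4 m
r_min = |L1 - L2| = 1.2 m
Area = pi*(r_max^2 - r_min^2)
= pi*(70.56 - 1.44)
= pi * 69.12
= 217.1469 m^2


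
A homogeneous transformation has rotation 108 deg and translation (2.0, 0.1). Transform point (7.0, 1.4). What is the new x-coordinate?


x' = cos(theta)*px - sin(theta)*py + tx
= -0.309*7.0 - 0.9511*1.4 + 2.0
= -1.4946


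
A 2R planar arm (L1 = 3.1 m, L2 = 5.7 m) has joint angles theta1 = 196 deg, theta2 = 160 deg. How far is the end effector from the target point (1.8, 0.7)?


End effector via forward kinematics:
x = L1*cos(t1) + L2*cos(t1+t2) = 2.7062
y = L1*sin(t1) + L2*sin(t1+t2) = -1.2521
Distance to target:
d = sqrt((1.8 - 2.7062)^2 + (0.7 - -1.2521)^2)
= sqrt(0.8212 + 3.8106)
= 2.1522 m


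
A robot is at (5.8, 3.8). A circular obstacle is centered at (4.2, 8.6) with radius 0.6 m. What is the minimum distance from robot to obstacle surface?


center_dist = sqrt((5.8-4.2)^2 + (3.8-8.6)^2)
= sqrt(2.56 + 23.04)
= 5.0596
min_dist = center_dist - radius = 5.0596 - 0.6 = 4.4596 m


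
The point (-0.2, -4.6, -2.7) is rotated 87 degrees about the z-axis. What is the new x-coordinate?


Rotation about z-axis: x' = x*cos(theta) - y*sin(theta)
= -0.2 * 0.0523 - -4.6 * 0.9986
= 4.5832


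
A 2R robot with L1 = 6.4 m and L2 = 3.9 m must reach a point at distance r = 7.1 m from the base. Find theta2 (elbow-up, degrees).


cos(theta2) = (r^2 - L1^2 - L2^2) / (2*L1*L2)
cos(theta2) = (50.41 - 40.96 - 15.21) / 49.92
cos(theta2) = -0.115385
theta2 = 96.6258 degrees


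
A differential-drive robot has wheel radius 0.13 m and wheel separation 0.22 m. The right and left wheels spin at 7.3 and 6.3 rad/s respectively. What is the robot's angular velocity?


vR = r*wR = 0.13*7.3 = 0.949 m/s
vL = r*wL = 0.13*6.3 = 0.819 m/s
v = (vR+vL)/2 = 0.884 m/s
omega = (vR-vL)/L = 0.5909 rad/s
angular velocity = 0.5909 rad/s


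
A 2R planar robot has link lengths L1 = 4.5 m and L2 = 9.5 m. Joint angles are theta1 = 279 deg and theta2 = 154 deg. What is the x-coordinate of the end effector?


Convert angles to radians: theta1 = 4.8695, theta2 = 2.6878
x = L1*cos(theta1) + L2*cos(theta1+theta2)
x = 0.704 + 2.7775
x = 3.4815


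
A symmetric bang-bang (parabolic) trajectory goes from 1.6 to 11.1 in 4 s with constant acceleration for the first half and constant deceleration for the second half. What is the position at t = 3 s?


Symmetric rest-to-rest: each phase covers (pf-p0)/2 in time T/2. 0.5*a*(T/2)^2 = (pf-p0)/2 => a = 4*(pf-p0)/T^2
a = 4*(11.1-1.6)/4^2 = 2.375
t = 3 is in the deceleration phase (t > T/2).
p = pf - 0.5*a*(T-t)^2 = 11.1 - 0.5*2.375*1^2
= 9.9125


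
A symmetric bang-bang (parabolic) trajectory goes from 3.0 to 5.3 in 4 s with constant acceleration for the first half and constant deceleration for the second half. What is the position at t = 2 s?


Symmetric rest-to-rest: each phase covers (pf-p0)/2 in time T/2. 0.5*a*(T/2)^2 = (pf-p0)/2 => a = 4*(pf-p0)/T^2
a = 4*(5.3-3.0)/4^2 = 0.575
t = 2 is in the acceleration phase (t <= T/2).
p = p0 + 0.5*a*t^2 = 3.0 + 0.5*0.575*2^2
= 4.15


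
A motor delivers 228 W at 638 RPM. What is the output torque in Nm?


omega = 638 * 2*pi/60 = 66.8112 rad/s
tau = P / omega = 228 / 66.8112
= 3.4126 Nm


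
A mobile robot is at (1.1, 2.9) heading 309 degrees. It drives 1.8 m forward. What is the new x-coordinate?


x_new = x0 + d*cos(theta)
= 1.1 + 1.8*cos(309)
= 1.1 + 1.1328
= 2.2328


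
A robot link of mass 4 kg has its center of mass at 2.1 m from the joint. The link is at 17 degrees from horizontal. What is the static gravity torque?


tau = m*g*L*cos(angle)
= 4 * 9.81 * 2.1 * cos(17 deg)
= 4 * 9.81 * 2.1 * 0.9563
= 78.8033 Nm


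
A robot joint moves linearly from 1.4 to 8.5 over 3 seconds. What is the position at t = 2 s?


s = t/T = 2/3 = 0.6667
p(t) = p0 + (pf-p0)*s
= 1.4 + (8.5 - 1.4) * 0.6667
= 6.1333


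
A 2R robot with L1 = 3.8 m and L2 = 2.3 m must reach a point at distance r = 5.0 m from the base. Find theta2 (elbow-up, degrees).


cos(theta2) = (r^2 - L1^2 - L2^2) / (2*L1*L2)
cos(theta2) = (25.0 - 14.44 - 5.29) / 17.48
cos(theta2) = 0.301487
theta2 = 72.453 degrees


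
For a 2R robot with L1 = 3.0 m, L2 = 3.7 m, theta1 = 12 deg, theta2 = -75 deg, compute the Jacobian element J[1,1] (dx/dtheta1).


J[1,1] = -L1*sin(t1) - L2*sin(t1+t2)
= -3.0*sin(12) - 3.7*sin(-63)
= 2.673


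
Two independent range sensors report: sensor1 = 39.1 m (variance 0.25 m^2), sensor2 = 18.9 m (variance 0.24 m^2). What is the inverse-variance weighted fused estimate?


w1 = (1/var1) / (1/var1 + 1/var2)
   = 4.0 / (4.0 + 4.1667) = 0.4898
w2 = 1 - w1 = 0.5102
fused = w1*s1 + w2*s2 = 19.151 + 9.6429
= 28.7939 m


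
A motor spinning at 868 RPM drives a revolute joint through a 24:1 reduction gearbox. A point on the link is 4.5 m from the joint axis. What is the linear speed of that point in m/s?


omega_motor = 868 * 2*pi/60 = 90.8967 rad/s
omega_joint = omega_motor / 24 = 3.7874 rad/s
v = omega_joint * r = 3.7874 * 4.5
= 17.0431 m/s


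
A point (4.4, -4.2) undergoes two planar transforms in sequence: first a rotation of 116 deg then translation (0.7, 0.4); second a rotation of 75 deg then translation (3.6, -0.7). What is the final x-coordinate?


After transform 1:
x1 = cos(116)*4.4 - sin(116)*-4.2 + 0.7 = 2.5461
y1 = sin(116)*4.4 + cos(116)*-4.2 + 0.4 = 6.1959
After transform 2:
x2 = cos(75)*2.5461 - sin(75)*6.1959 + 3.6
= -1.7258


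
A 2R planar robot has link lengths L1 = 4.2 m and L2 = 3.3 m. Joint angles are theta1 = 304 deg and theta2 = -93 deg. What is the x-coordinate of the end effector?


Convert angles to radians: theta1 = 5.3058, theta2 = -1.6232
x = L1*cos(theta1) + L2*cos(theta1+theta2)
x = 2.3486 + -2.8287
x = -0.48


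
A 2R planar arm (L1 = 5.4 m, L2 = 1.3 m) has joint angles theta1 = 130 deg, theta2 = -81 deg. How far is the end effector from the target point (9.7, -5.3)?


End effector via forward kinematics:
x = L1*cos(t1) + L2*cos(t1+t2) = -2.6182
y = L1*sin(t1) + L2*sin(t1+t2) = 5.1178
Distance to target:
d = sqrt((9.7 - -2.6182)^2 + (-5.3 - 5.1178)^2)
= sqrt(151.7375 + 108.5298)
= 16.1328 m


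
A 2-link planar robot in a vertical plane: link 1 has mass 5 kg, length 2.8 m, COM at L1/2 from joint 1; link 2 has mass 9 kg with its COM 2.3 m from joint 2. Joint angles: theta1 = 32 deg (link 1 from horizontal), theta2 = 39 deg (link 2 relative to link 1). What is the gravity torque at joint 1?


Horizontal distance from joint 1 to link-1 COM:
  x_c1 = (L1/2)*cos(t1) = 1.4 * 0.848 = 1.1873 m
Horizontal distance from joint 1 to link-2 COM:
  x_c2 = L1*cos(t1) + Lc2*cos(t1+t2)
       = 2.8*0.848 + 2.3*0.3256 = 3.1233 m
tau1 = m1*g*x_c1 + m2*g*x_c2
     = 5*9.81*1.1873 + 9*9.81*3.1233
     = 58.2355 + 275.7598
     = 333.9953 Nm


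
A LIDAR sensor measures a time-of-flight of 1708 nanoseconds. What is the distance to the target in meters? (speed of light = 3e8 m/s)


tof = 1708 ns = 1.708e-06 s
dist = c * tof / 2
= 3e8 * 1.708e-06 / 2
= 256.2 m


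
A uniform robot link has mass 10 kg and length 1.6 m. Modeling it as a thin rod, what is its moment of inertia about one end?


I = (1/3) * m * L^2
= (1/3) * 10 * 1.6^2
= 0.333333 * 10 * 2.56
= 8.5333 kg*m^2


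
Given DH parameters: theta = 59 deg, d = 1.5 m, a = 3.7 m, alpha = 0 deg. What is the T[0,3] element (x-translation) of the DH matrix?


T[0,3] = a * cos(theta)
= 3.7 * cos(59 deg)
= 3.7 * 0.515
= 1.9056


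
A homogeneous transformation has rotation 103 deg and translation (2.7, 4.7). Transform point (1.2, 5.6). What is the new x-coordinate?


x' = cos(theta)*px - sin(theta)*py + tx
= -0.225*1.2 - 0.9744*5.6 + 2.7
= -3.0264


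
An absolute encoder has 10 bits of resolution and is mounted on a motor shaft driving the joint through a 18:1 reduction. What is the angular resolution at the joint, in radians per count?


counts = 2^10 = 1024
effective counts at joint = 1024 * 18 = 18432
resolution = 2*pi / 18432
= 3.4088e-04 rad/count


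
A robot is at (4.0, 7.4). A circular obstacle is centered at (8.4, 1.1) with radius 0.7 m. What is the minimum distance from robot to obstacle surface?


center_dist = sqrt((4.0-8.4)^2 + (7.4-1.1)^2)
= sqrt(19.36 + 39.69)
= 7.6844
min_dist = center_dist - radius = 7.6844 - 0.7 = 6.9844 m


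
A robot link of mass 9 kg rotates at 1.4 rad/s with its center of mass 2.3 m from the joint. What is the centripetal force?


F = m * omega^2 * r
= 9 * 1.4^2 * 2.3
= 9 * 1.96 * 2.3
= 40.572 N


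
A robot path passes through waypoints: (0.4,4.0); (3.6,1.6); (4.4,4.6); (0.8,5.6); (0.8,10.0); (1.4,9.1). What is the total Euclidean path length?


Segment lengths:
  seg1 = sqrt((3.2)^2 + (-2.4)^2) = 4.0
  seg2 = sqrt((0.8)^2 + (3.0)^2) = 3.1048
  seg3 = sqrt((-3.6)^2 + (1.0)^2) = 3.7363
  seg4 = sqrt((0.0)^2 + (4.4)^2) = 4.4
  seg5 = sqrt((0.6)^2 + (-0.9)^2) = 1.0817
Total = 16.3228


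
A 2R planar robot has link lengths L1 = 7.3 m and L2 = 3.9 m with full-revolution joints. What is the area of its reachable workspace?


r_max = L1 + L2 = 11.2 m
r_min = |L1 - L2| = 3.4 m
Area = pi*(r_max^2 - r_min^2)
= pi*(125.44 - 11.56)
= pi * 113.88
= 357.7646 m^2


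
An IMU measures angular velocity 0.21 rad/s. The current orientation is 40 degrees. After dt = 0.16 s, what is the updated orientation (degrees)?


delta_theta = w * dt = 0.21 * 0.16 = 0.0336 rad
= 1.9251 deg
theta_new = 40 + 1.9251 = 41.9251 deg


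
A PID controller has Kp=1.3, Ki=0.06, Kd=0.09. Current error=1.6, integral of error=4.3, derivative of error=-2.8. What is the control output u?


u = Kp*e + Ki*int(e) + Kd*de/dt
= 1.3*1.6 + 0.06*4.3 + 0.09*(-2.8)
= 2.08 + 0.258 + -0.252
= 2.086


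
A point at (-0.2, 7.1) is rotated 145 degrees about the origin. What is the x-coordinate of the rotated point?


x' = x*cos(theta) - y*sin(theta)
cos(145 deg) = -0.8192, sin(145 deg) = 0.5736
x' = -0.2 * -0.8192 - 7.1 * 0.5736
= 0.1638 - 4.0724
= -3.9086


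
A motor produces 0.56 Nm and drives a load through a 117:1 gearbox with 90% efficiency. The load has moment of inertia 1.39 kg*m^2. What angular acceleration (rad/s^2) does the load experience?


tau_out = tau_motor * N * eta
= 0.56 * 117 * 0.9 = 58.968 Nm
alpha = tau_out / I = 58.968 / 1.39
= 42.423 rad/s^2


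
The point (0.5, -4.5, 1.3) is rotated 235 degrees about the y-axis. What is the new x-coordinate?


Rotation about y-axis: x' = x*cos(theta) + z*sin(theta)
= 0.5 * -0.5736 + 1.3 * -0.8192
= -1.3517


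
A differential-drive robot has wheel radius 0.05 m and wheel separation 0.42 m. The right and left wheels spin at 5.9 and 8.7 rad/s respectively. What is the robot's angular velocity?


vR = r*wR = 0.05*5.9 = 0.295 m/s
vL = r*wL = 0.05*8.7 = 0.435 m/s
v = (vR+vL)/2 = 0.365 m/s
omega = (vR-vL)/L = -0.3333 rad/s
angular velocity = -0.3333 rad/s


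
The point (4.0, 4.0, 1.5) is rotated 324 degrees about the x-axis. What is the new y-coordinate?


Rotation about x-axis: y' = y*cos(theta) - z*sin(theta)
= 4.0 * 0.809 - 1.5 * -0.5878
= 4.1177


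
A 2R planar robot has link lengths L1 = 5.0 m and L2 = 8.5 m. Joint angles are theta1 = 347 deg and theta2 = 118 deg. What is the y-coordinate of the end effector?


Convert angles to radians: theta1 = 6.0563, theta2 = 2.0595
y = L1*sin(theta1) + L2*sin(theta1+theta2)
y = -1.1248 + 8.2104
y = 7.0856


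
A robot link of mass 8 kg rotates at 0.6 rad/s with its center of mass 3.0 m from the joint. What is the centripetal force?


F = m * omega^2 * r
= 8 * 0.6^2 * 3.0
= 8 * 0.36 * 3.0
= 8.64 N


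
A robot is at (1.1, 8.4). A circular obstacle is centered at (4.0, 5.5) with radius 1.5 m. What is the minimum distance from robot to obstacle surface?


center_dist = sqrt((1.1-4.0)^2 + (8.4-5.5)^2)
= sqrt(8.41 + 8.41)
= 4.1012
min_dist = center_dist - radius = 4.1012 - 1.5 = 2.6012 m


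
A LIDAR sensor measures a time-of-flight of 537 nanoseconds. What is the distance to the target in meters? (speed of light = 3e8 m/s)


tof = 537 ns = 5.37e-07 s
dist = c * tof / 2
= 3e8 * 5.37e-07 / 2
= 80.55 m


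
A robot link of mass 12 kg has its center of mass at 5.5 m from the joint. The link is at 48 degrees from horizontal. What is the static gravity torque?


tau = m*g*L*cos(angle)
= 12 * 9.81 * 5.5 * cos(48 deg)
= 12 * 9.81 * 5.5 * 0.6691
= 433.2353 Nm


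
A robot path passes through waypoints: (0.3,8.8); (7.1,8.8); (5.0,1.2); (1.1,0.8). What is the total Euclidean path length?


Segment lengths:
  seg1 = sqrt((6.8)^2 + (0.0)^2) = 6.8
  seg2 = sqrt((-2.1)^2 + (-7.6)^2) = 7.8848
  seg3 = sqrt((-3.9)^2 + (-0.4)^2) = 3.9205
Total = 18.6053


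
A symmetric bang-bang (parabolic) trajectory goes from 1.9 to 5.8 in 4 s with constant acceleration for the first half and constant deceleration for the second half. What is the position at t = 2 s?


Symmetric rest-to-rest: each phase covers (pf-p0)/2 in time T/2. 0.5*a*(T/2)^2 = (pf-p0)/2 => a = 4*(pf-p0)/T^2
a = 4*(5.8-1.9)/4^2 = 0.975
t = 2 is in the acceleration phase (t <= T/2).
p = p0 + 0.5*a*t^2 = 1.9 + 0.5*0.975*2^2
= 3.85


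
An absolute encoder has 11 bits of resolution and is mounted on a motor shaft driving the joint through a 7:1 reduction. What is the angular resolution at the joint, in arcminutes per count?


counts = 2^11 = 2048
effective counts at joint = 2048 * 7 = 14336
resolution = 360*60 / 14336
= 1.5067 arcmin/count


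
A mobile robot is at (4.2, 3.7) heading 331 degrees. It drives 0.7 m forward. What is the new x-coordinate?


x_new = x0 + d*cos(theta)
= 4.2 + 0.7*cos(331)
= 4.2 + 0.6122
= 4.8122


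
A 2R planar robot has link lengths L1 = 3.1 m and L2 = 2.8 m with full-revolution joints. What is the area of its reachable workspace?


r_max = L1 + L2 = 5.9 m
r_min = |L1 - L2| = 0.3 m
Area = pi*(r_max^2 - r_min^2)
= pi*(34.81 - 0.09)
= pi * 34.72
= 109.0761 m^2


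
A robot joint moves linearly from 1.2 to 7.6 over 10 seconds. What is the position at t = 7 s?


s = t/T = 7/10 = 0.7
p(t) = p0 + (pf-p0)*s
= 1.2 + (7.6 - 1.2) * 0.7
= 5.68


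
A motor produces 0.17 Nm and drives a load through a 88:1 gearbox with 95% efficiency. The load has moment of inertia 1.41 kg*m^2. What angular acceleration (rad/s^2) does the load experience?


tau_out = tau_motor * N * eta
= 0.17 * 88 * 0.95 = 14.212 Nm
alpha = tau_out / I = 14.212 / 1.41
= 10.0794 rad/s^2


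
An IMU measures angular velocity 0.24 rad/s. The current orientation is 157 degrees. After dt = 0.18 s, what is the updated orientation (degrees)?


delta_theta = w * dt = 0.24 * 0.18 = 0.0432 rad
= 2.4752 deg
theta_new = 157 + 2.4752 = 159.4752 deg


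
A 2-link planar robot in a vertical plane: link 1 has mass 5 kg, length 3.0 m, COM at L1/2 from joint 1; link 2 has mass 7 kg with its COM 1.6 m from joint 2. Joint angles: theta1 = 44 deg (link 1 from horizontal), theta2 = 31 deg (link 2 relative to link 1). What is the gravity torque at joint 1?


Horizontal distance from joint 1 to link-1 COM:
  x_c1 = (L1/2)*cos(t1) = 1.5 * 0.7193 = 1.079 m
Horizontal distance from joint 1 to link-2 COM:
  x_c2 = L1*cos(t1) + Lc2*cos(t1+t2)
       = 3.0*0.7193 + 1.6*0.2588 = 2.5721 m
tau1 = m1*g*x_c1 + m2*g*x_c2
     = 5*9.81*1.079 + 7*9.81*2.5721
     = 52.9254 + 176.6282
     = 229.5536 Nm


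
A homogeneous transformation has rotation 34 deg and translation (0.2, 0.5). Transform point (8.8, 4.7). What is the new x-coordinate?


x' = cos(theta)*px - sin(theta)*py + tx
= 0.829*8.8 - 0.5592*4.7 + 0.2
= 4.8673


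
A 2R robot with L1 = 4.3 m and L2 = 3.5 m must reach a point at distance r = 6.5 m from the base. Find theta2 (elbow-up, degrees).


cos(theta2) = (r^2 - L1^2 - L2^2) / (2*L1*L2)
cos(theta2) = (42.25 - 18.49 - 12.25) / 30.1
cos(theta2) = 0.382392
theta2 = 67.5181 degrees


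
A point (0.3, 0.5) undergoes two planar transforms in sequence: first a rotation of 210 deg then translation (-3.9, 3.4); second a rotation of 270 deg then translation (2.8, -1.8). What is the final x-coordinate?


After transform 1:
x1 = cos(210)*0.3 - sin(210)*0.5 + -3.9 = -3.9098
y1 = sin(210)*0.3 + cos(210)*0.5 + 3.4 = 2.817
After transform 2:
x2 = cos(270)*-3.9098 - sin(270)*2.817 + 2.8
= 5.617


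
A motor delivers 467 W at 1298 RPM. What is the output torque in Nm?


omega = 1298 * 2*pi/60 = 135.9262 rad/s
tau = P / omega = 467 / 135.9262
= 3.4357 Nm


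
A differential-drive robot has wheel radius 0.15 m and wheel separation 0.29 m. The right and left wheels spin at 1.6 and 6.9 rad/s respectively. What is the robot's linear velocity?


vR = r*wR = 0.15*1.6 = 0.24 m/s
vL = r*wL = 0.15*6.9 = 1.035 m/s
v = (vR+vL)/2 = 0.6375 m/s
omega = (vR-vL)/L = -2.7414 rad/s
linear velocity = 0.6375 m/s


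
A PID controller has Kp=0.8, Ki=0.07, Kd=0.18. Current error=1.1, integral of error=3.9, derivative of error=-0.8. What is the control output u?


u = Kp*e + Ki*int(e) + Kd*de/dt
= 0.8*1.1 + 0.07*3.9 + 0.18*(-0.8)
= 0.88 + 0.273 + -0.144
= 1.009


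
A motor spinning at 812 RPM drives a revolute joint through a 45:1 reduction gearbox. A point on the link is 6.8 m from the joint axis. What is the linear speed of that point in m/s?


omega_motor = 812 * 2*pi/60 = 85.0324 rad/s
omega_joint = omega_motor / 45 = 1.8896 rad/s
v = omega_joint * r = 1.8896 * 6.8
= 12.8493 m/s


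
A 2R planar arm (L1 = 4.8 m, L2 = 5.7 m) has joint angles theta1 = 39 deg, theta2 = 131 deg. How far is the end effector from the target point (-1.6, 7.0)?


End effector via forward kinematics:
x = L1*cos(t1) + L2*cos(t1+t2) = -1.8831
y = L1*sin(t1) + L2*sin(t1+t2) = 4.0105
Distance to target:
d = sqrt((-1.6 - -1.8831)^2 + (7.0 - 4.0105)^2)
= sqrt(0.0801 + 8.9369)
= 3.0028 m


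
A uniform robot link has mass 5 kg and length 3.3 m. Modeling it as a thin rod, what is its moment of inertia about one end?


I = (1/3) * m * L^2
= (1/3) * 5 * 3.3^2
= 0.333333 * 5 * 10.89
= 18.15 kg*m^2


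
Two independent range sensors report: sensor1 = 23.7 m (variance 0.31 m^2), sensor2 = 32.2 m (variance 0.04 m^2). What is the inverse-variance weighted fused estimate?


w1 = (1/var1) / (1/var1 + 1/var2)
   = 3.2258 / (3.2258 + 25.0) = 0.1143
w2 = 1 - w1 = 0.8857
fused = w1*s1 + w2*s2 = 2.7086 + 28.52
= 31.2286 m


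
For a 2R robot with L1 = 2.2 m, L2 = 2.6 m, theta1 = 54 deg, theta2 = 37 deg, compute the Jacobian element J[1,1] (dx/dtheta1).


J[1,1] = -L1*sin(t1) - L2*sin(t1+t2)
= -2.2*sin(54) - 2.6*sin(91)
= -4.3794


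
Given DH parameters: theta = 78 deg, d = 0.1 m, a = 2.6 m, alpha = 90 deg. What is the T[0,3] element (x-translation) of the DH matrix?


T[0,3] = a * cos(theta)
= 2.6 * cos(78 deg)
= 2.6 * 0.2079
= 0.5406


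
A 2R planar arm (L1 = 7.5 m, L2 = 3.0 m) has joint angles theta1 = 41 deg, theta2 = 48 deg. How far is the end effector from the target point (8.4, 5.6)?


End effector via forward kinematics:
x = L1*cos(t1) + L2*cos(t1+t2) = 5.7127
y = L1*sin(t1) + L2*sin(t1+t2) = 7.92
Distance to target:
d = sqrt((8.4 - 5.7127)^2 + (5.6 - 7.92)^2)
= sqrt(7.2217 + 5.3823)
= 3.5502 m


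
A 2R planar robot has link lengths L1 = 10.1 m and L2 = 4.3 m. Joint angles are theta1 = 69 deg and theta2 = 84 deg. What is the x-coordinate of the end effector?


Convert angles to radians: theta1 = 1.2043, theta2 = 1.4661
x = L1*cos(theta1) + L2*cos(theta1+theta2)
x = 3.6195 + -3.8313
x = -0.2118


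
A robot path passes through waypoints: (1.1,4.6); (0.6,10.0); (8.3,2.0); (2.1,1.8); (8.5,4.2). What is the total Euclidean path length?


Segment lengths:
  seg1 = sqrt((-0.5)^2 + (5.4)^2) = 5.4231
  seg2 = sqrt((7.7)^2 + (-8.0)^2) = 11.1036
  seg3 = sqrt((-6.2)^2 + (-0.2)^2) = 6.2032
  seg4 = sqrt((6.4)^2 + (2.4)^2) = 6.8352
Total = 29.5651


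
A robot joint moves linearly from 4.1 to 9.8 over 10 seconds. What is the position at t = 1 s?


s = t/T = 1/10 = 0.1
p(t) = p0 + (pf-p0)*s
= 4.1 + (9.8 - 4.1) * 0.1
= 4.67


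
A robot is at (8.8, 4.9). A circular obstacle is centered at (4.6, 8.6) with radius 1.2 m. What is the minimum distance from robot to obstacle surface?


center_dist = sqrt((8.8-4.6)^2 + (4.9-8.6)^2)
= sqrt(17.64 + 13.69)
= 5.5973
min_dist = center_dist - radius = 5.5973 - 1.2 = 4.3973 m


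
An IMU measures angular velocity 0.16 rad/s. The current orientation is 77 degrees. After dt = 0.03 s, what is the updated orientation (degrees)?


delta_theta = w * dt = 0.16 * 0.03 = 0.0048 rad
= 0.275 deg
theta_new = 77 + 0.275 = 77.275 deg


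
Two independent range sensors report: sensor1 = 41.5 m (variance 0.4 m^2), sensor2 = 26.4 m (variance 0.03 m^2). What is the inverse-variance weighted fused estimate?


w1 = (1/var1) / (1/var1 + 1/var2)
   = 2.5 / (2.5 + 33.3333) = 0.0698
w2 = 1 - w1 = 0.9302
fused = w1*s1 + w2*s2 = 2.8953 + 24.5581
= 27.4535 m


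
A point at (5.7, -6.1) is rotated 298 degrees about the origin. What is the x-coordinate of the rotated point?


x' = x*cos(theta) - y*sin(theta)
cos(298 deg) = 0.4695, sin(298 deg) = -0.8829
x' = 5.7 * 0.4695 - -6.1 * -0.8829
= 2.676 - 5.386
= -2.71


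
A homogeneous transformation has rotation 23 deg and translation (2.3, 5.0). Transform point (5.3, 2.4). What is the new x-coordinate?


x' = cos(theta)*px - sin(theta)*py + tx
= 0.9205*5.3 - 0.3907*2.4 + 2.3
= 6.2409


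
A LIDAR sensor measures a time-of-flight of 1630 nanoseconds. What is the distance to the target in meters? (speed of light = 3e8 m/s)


tof = 1630 ns = 1.63e-06 s
dist = c * tof / 2
= 3e8 * 1.63e-06 / 2
= 244.5 m


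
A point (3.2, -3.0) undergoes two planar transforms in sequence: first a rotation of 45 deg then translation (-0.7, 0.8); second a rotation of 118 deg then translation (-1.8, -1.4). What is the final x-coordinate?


After transform 1:
x1 = cos(45)*3.2 - sin(45)*-3.0 + -0.7 = 3.6841
y1 = sin(45)*3.2 + cos(45)*-3.0 + 0.8 = 0.9414
After transform 2:
x2 = cos(118)*3.6841 - sin(118)*0.9414 + -1.8
= -4.3608


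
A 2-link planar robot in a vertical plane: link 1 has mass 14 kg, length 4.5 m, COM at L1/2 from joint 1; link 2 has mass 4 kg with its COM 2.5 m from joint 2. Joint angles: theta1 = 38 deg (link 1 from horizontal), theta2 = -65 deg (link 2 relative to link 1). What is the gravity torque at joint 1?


Horizontal distance from joint 1 to link-1 COM:
  x_c1 = (L1/2)*cos(t1) = 2.25 * 0.788 = 1.773 m
Horizontal distance from joint 1 to link-2 COM:
  x_c2 = L1*cos(t1) + Lc2*cos(t1+t2)
       = 4.5*0.788 + 2.5*0.891 = 5.7736 m
tau1 = m1*g*x_c1 + m2*g*x_c2
     = 14*9.81*1.773 + 4*9.81*5.7736
     = 243.5071 + 226.5547
     = 470.0618 Nm


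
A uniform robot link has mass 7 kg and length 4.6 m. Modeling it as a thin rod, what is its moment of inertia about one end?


I = (1/3) * m * L^2
= (1/3) * 7 * 4.6^2
= 0.333333 * 7 * 21.16
= 49.3733 kg*m^2


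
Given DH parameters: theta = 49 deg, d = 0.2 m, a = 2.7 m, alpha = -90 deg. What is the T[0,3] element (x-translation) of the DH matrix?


T[0,3] = a * cos(theta)
= 2.7 * cos(49 deg)
= 2.7 * 0.6561
= 1.7714


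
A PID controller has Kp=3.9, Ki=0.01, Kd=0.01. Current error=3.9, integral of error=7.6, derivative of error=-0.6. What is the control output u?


u = Kp*e + Ki*int(e) + Kd*de/dt
= 3.9*3.9 + 0.01*7.6 + 0.01*(-0.6)
= 15.21 + 0.076 + -0.006
= 15.28


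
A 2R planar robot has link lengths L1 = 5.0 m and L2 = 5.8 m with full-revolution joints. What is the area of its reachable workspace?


r_max = L1 + L2 = 10.8 m
r_min = |L1 - L2| = 0.8 m
Area = pi*(r_max^2 - r_min^2)
= pi*(116.64 - 0.64)
= pi * 116.0
= 364.4247 m^2


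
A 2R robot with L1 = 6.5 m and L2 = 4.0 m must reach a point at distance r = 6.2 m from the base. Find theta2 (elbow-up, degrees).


cos(theta2) = (r^2 - L1^2 - L2^2) / (2*L1*L2)
cos(theta2) = (38.44 - 42.25 - 16.0) / 52.0
cos(theta2) = -0.380962
theta2 = 112.3933 degrees


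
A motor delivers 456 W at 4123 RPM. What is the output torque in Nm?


omega = 4123 * 2*pi/60 = 431.7596 rad/s
tau = P / omega = 456 / 431.7596
= 1.0561 Nm


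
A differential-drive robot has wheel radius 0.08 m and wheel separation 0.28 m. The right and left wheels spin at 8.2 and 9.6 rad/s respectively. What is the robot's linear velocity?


vR = r*wR = 0.08*8.2 = 0.656 m/s
vL = r*wL = 0.08*9.6 = 0.768 m/s
v = (vR+vL)/2 = 0.712 m/s
omega = (vR-vL)/L = -0.4 rad/s
linear velocity = 0.712 m/s


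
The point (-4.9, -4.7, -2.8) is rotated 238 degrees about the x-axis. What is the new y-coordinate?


Rotation about x-axis: y' = y*cos(theta) - z*sin(theta)
= -4.7 * -0.5299 - -2.8 * -0.848
= 0.1161


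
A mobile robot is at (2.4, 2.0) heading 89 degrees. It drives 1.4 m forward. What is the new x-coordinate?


x_new = x0 + d*cos(theta)
= 2.4 + 1.4*cos(89)
= 2.4 + 0.0244
= 2.4244


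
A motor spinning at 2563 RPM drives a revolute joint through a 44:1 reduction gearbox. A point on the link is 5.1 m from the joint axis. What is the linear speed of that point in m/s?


omega_motor = 2563 * 2*pi/60 = 268.3967 rad/s
omega_joint = omega_motor / 44 = 6.0999 rad/s
v = omega_joint * r = 6.0999 * 5.1
= 31.1096 m/s


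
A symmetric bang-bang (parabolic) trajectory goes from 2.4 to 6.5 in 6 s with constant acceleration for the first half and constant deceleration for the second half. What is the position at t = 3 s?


Symmetric rest-to-rest: each phase covers (pf-p0)/2 in time T/2. 0.5*a*(T/2)^2 = (pf-p0)/2 => a = 4*(pf-p0)/T^2
a = 4*(6.5-2.4)/6^2 = 0.4556
t = 3 is in the acceleration phase (t <= T/2).
p = p0 + 0.5*a*t^2 = 2.4 + 0.5*0.4556*3^2
= 4.45


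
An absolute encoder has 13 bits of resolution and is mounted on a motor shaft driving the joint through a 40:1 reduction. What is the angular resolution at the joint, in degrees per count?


counts = 2^13 = 8192
effective counts at joint = 8192 * 40 = 327680
resolution = 360 / 327680
= 0.0011 deg/count


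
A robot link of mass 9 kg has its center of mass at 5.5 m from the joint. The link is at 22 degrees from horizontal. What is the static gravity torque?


tau = m*g*L*cos(angle)
= 9 * 9.81 * 5.5 * cos(22 deg)
= 9 * 9.81 * 5.5 * 0.9272
= 450.2358 Nm


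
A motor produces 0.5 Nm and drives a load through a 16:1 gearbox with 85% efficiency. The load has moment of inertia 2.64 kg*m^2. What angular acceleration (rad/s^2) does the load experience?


tau_out = tau_motor * N * eta
= 0.5 * 16 * 0.85 = 6.8 Nm
alpha = tau_out / I = 6.8 / 2.64
= 2.5758 rad/s^2


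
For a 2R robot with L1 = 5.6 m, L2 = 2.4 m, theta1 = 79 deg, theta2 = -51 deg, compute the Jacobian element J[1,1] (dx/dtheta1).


J[1,1] = -L1*sin(t1) - L2*sin(t1+t2)
= -5.6*sin(79) - 2.4*sin(28)
= -6.6238


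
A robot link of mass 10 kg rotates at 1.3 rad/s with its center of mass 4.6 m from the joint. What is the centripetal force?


F = m * omega^2 * r
= 10 * 1.3^2 * 4.6
= 10 * 1.69 * 4.6
= 77.74 N


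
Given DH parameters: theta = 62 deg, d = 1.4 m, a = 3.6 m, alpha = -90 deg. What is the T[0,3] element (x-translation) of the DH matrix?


T[0,3] = a * cos(theta)
= 3.6 * cos(62 deg)
= 3.6 * 0.4695
= 1.6901


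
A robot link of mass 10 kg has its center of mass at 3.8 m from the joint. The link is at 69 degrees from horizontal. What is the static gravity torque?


tau = m*g*L*cos(angle)
= 10 * 9.81 * 3.8 * cos(69 deg)
= 10 * 9.81 * 3.8 * 0.3584
= 133.5924 Nm


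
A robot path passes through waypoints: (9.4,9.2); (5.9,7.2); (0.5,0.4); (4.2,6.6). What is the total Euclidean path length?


Segment lengths:
  seg1 = sqrt((-3.5)^2 + (-2.0)^2) = 4.0311
  seg2 = sqrt((-5.4)^2 + (-6.8)^2) = 8.6833
  seg3 = sqrt((3.7)^2 + (6.2)^2) = 7.2201
Total = 19.9346


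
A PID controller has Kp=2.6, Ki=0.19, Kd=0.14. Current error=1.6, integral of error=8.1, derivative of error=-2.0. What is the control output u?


u = Kp*e + Ki*int(e) + Kd*de/dt
= 2.6*1.6 + 0.19*8.1 + 0.14*(-2.0)
= 4.16 + 1.539 + -0.28
= 5.419


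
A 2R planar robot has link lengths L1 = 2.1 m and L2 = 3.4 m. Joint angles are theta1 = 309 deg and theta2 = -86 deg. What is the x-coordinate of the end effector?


Convert angles to radians: theta1 = 5.3931, theta2 = -1.501
x = L1*cos(theta1) + L2*cos(theta1+theta2)
x = 1.3216 + -2.4866
x = -1.165


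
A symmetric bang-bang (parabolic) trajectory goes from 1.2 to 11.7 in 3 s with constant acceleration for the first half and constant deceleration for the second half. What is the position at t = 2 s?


Symmetric rest-to-rest: each phase covers (pf-p0)/2 in time T/2. 0.5*a*(T/2)^2 = (pf-p0)/2 => a = 4*(pf-p0)/T^2
a = 4*(11.7-1.2)/3^2 = 4.6667
t = 2 is in the deceleration phase (t > T/2).
p = pf - 0.5*a*(T-t)^2 = 11.7 - 0.5*4.6667*1^2
= 9.3667


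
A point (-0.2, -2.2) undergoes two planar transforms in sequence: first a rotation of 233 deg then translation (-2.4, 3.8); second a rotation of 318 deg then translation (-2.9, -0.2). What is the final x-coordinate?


After transform 1:
x1 = cos(233)*-0.2 - sin(233)*-2.2 + -2.4 = -4.0366
y1 = sin(233)*-0.2 + cos(233)*-2.2 + 3.8 = 5.2837
After transform 2:
x2 = cos(318)*-4.0366 - sin(318)*5.2837 + -2.9
= -2.3643


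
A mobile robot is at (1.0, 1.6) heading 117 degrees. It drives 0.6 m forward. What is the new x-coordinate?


x_new = x0 + d*cos(theta)
= 1.0 + 0.6*cos(117)
= 1.0 + -0.2724
= 0.7276


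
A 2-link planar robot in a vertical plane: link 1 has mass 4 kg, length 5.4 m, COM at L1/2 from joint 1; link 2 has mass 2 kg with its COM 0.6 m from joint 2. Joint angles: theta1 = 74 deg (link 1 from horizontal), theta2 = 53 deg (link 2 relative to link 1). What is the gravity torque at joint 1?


Horizontal distance from joint 1 to link-1 COM:
  x_c1 = (L1/2)*cos(t1) = 2.7 * 0.2756 = 0.7442 m
Horizontal distance from joint 1 to link-2 COM:
  x_c2 = L1*cos(t1) + Lc2*cos(t1+t2)
       = 5.4*0.2756 + 0.6*-0.6018 = 1.1274 m
tau1 = m1*g*x_c1 + m2*g*x_c2
     = 4*9.81*0.7442 + 2*9.81*1.1274
     = 29.2032 + 22.1187
     = 51.3219 Nm


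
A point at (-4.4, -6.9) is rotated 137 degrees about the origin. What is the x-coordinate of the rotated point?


x' = x*cos(theta) - y*sin(theta)
cos(137 deg) = -0.7314, sin(137 deg) = 0.682
x' = -4.4 * -0.7314 - -6.9 * 0.682
= 3.218 - -4.7058
= 7.9237


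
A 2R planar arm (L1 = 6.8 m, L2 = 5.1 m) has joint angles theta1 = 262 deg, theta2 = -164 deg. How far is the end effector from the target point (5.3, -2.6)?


End effector via forward kinematics:
x = L1*cos(t1) + L2*cos(t1+t2) = -1.6562
y = L1*sin(t1) + L2*sin(t1+t2) = -1.6835
Distance to target:
d = sqrt((5.3 - -1.6562)^2 + (-2.6 - -1.6835)^2)
= sqrt(48.3882 + 0.8401)
= 7.0163 m


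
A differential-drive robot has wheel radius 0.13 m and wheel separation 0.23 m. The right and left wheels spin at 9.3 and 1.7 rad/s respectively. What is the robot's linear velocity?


vR = r*wR = 0.13*9.3 = 1.209 m/s
vL = r*wL = 0.13*1.7 = 0.221 m/s
v = (vR+vL)/2 = 0.715 m/s
omega = (vR-vL)/L = 4.2957 rad/s
linear velocity = 0.715 m/s


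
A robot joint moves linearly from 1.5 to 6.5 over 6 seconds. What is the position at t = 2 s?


s = t/T = 2/6 = 0.3333
p(t) = p0 + (pf-p0)*s
= 1.5 + (6.5 - 1.5) * 0.3333
= 3.1667


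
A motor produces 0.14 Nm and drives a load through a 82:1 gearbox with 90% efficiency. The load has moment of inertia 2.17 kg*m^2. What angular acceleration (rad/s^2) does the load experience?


tau_out = tau_motor * N * eta
= 0.14 * 82 * 0.9 = 10.332 Nm
alpha = tau_out / I = 10.332 / 2.17
= 4.7613 rad/s^2


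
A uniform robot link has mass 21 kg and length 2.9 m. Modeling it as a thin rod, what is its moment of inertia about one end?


I = (1/3) * m * L^2
= (1/3) * 21 * 2.9^2
= 0.333333 * 21 * 8.41
= 58.87 kg*m^2


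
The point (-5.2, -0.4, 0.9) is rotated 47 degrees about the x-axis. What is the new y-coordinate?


Rotation about x-axis: y' = y*cos(theta) - z*sin(theta)
= -0.4 * 0.682 - 0.9 * 0.7314
= -0.931


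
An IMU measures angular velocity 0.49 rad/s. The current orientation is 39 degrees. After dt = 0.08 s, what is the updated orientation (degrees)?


delta_theta = w * dt = 0.49 * 0.08 = 0.0392 rad
= 2.246 deg
theta_new = 39 + 2.246 = 41.246 deg


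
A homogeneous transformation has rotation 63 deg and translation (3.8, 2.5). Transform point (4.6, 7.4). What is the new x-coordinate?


x' = cos(theta)*px - sin(theta)*py + tx
= 0.454*4.6 - 0.891*7.4 + 3.8
= -0.7051


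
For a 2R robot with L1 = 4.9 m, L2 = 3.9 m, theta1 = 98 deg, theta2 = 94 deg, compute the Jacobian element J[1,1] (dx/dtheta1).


J[1,1] = -L1*sin(t1) - L2*sin(t1+t2)
= -4.9*sin(98) - 3.9*sin(192)
= -4.0415


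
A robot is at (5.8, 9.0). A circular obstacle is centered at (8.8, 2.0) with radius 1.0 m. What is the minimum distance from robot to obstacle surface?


center_dist = sqrt((5.8-8.8)^2 + (9.0-2.0)^2)
= sqrt(9.0 + 49.0)
= 7.6158
min_dist = center_dist - radius = 7.6158 - 1.0 = 6.6158 m


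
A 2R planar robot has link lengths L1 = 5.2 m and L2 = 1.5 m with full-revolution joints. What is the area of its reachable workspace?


r_max = L1 + L2 = 6.7 m
r_min = |L1 - L2| = 3.7 m
Area = pi*(r_max^2 - r_min^2)
= pi*(44.89 - 13.69)
= pi * 31.2
= 98.0177 m^2


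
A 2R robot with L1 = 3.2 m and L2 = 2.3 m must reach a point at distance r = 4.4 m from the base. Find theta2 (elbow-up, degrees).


cos(theta2) = (r^2 - L1^2 - L2^2) / (2*L1*L2)
cos(theta2) = (19.36 - 10.24 - 5.29) / 14.72
cos(theta2) = 0.26019
theta2 = 74.9187 degrees


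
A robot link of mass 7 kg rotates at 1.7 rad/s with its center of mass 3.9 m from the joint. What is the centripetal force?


F = m * omega^2 * r
= 7 * 1.7^2 * 3.9
= 7 * 2.89 * 3.9
= 78.897 N


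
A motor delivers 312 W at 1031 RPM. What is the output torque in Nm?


omega = 1031 * 2*pi/60 = 107.9661 rad/s
tau = P / omega = 312 / 107.9661
= 2.8898 Nm


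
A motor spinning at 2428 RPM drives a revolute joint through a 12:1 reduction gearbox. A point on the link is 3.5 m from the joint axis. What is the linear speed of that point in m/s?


omega_motor = 2428 * 2*pi/60 = 254.2596 rad/s
omega_joint = omega_motor / 12 = 21.1883 rad/s
v = omega_joint * r = 21.1883 * 3.5
= 74.159 m/s


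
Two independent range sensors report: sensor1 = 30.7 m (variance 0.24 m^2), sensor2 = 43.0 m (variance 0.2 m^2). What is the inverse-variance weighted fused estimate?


w1 = (1/var1) / (1/var1 + 1/var2)
   = 4.1667 / (4.1667 + 5.0) = 0.4545
w2 = 1 - w1 = 0.5455
fused = w1*s1 + w2*s2 = 13.9545 + 23.4545
= 37.4091 m


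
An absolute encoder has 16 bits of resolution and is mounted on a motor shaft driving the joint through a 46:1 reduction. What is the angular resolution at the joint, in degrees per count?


counts = 2^16 = 65536
effective counts at joint = 65536 * 46 = 3014656
resolution = 360 / 3014656
= 1.1942e-04 deg/count


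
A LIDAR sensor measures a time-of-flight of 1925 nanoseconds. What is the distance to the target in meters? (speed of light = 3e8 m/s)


tof = 1925 ns = 1.925e-06 s
dist = c * tof / 2
= 3e8 * 1.925e-06 / 2
= 288.75 m


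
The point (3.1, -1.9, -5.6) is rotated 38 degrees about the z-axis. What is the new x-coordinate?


Rotation about z-axis: x' = x*cos(theta) - y*sin(theta)
= 3.1 * 0.788 - -1.9 * 0.6157
= 3.6126


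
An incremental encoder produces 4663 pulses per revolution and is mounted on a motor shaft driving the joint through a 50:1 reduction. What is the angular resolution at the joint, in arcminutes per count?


counts per rev = 4663
effective counts at joint = 4663 * 50 = 233150
resolution = 360*60 / 233150
= 0.0926 arcmin/count


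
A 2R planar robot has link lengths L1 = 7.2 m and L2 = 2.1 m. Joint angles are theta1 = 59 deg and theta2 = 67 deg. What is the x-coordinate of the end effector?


Convert angles to radians: theta1 = 1.0297, theta2 = 1.1694
x = L1*cos(theta1) + L2*cos(theta1+theta2)
x = 3.7083 + -1.2343
x = 2.4739


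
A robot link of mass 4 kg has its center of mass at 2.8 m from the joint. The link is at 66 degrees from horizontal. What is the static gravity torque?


tau = m*g*L*cos(angle)
= 4 * 9.81 * 2.8 * cos(66 deg)
= 4 * 9.81 * 2.8 * 0.4067
= 44.689 Nm


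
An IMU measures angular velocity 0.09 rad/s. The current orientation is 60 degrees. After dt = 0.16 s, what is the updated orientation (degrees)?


delta_theta = w * dt = 0.09 * 0.16 = 0.0144 rad
= 0.8251 deg
theta_new = 60 + 0.8251 = 60.8251 deg


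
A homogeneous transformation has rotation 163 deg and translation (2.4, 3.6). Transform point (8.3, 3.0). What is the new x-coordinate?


x' = cos(theta)*px - sin(theta)*py + tx
= -0.9563*8.3 - 0.2924*3.0 + 2.4
= -6.4144


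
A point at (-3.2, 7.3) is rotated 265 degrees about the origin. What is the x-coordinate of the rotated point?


x' = x*cos(theta) - y*sin(theta)
cos(265 deg) = -0.0872, sin(265 deg) = -0.9962
x' = -3.2 * -0.0872 - 7.3 * -0.9962
= 0.2789 - -7.2722
= 7.5511


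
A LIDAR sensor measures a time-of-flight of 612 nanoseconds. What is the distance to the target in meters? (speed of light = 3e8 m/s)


tof = 612 ns = 6.12e-07 s
dist = c * tof / 2
= 3e8 * 6.12e-07 / 2
= 91.8 m


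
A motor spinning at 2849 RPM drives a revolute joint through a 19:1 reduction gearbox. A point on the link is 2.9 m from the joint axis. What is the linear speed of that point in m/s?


omega_motor = 2849 * 2*pi/60 = 298.3466 rad/s
omega_joint = omega_motor / 19 = 15.7025 rad/s
v = omega_joint * r = 15.7025 * 2.9
= 45.5371 m/s


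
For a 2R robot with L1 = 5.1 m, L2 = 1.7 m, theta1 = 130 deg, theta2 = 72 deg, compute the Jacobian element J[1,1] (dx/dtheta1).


J[1,1] = -L1*sin(t1) - L2*sin(t1+t2)
= -5.1*sin(130) - 1.7*sin(202)
= -3.27


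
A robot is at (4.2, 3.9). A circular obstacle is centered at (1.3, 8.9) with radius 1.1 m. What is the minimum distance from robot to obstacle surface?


center_dist = sqrt((4.2-1.3)^2 + (3.9-8.9)^2)
= sqrt(8.41 + 25.0)
= 5.7801
min_dist = center_dist - radius = 5.7801 - 1.1 = 4.6801 m


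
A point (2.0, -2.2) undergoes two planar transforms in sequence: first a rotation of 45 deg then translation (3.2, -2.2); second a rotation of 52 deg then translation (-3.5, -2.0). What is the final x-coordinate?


After transform 1:
x1 = cos(45)*2.0 - sin(45)*-2.2 + 3.2 = 6.1698
y1 = sin(45)*2.0 + cos(45)*-2.2 + -2.2 = -2.3414
After transform 2:
x2 = cos(52)*6.1698 - sin(52)*-2.3414 + -3.5
= 2.1436
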